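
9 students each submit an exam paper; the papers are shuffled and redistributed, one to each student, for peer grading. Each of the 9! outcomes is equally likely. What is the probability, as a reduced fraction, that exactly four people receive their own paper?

11/720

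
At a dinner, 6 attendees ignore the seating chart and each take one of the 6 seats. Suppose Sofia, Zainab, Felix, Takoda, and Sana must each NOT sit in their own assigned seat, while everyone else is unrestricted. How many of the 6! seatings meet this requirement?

309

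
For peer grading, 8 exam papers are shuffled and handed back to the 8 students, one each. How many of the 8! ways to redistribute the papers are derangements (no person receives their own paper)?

14833

The subfactorial !8 = [8!/e] (nearest integer).
8! = 40320, and 40320/e ≈ 14832.90, so !8 = 14833.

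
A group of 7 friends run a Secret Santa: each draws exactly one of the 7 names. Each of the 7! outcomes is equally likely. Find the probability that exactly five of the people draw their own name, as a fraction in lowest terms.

1/240

Favorable outcomes: C(7,5)·!2 = 21·1 = 21.
Total outcomes: 7! = 5040.
Probability = 21/5040 = 1/240.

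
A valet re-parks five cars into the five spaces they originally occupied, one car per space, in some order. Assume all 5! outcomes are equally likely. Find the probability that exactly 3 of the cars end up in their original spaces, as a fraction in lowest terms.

1/12

Favorable outcomes: C(5,3)·!2 = 10·1 = 10.
Total outcomes: 5! = 120.
Probability = 10/120 = 1/12.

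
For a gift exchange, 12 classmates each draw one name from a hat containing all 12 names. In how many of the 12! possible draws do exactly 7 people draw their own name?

34848

Pick the 7 fixed positions: C(12,7) = 792 ways.
The remaining 5 must be deranged: !5 = 44.
Total: 792 × 44 = 34848.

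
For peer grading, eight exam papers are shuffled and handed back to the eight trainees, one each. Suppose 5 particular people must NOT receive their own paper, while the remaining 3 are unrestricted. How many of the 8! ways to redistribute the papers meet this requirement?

21234

Let A_j be the event that the j-th constrained one is fixed. By inclusion-exclusion over the 5 events:
Σ_{j=0}^{5} (-1)^j C(5,j)(8-j)!
= C(5,0)·8! - C(5,1)·7! + C(5,2)·6! - C(5,3)·5! + C(5,4)·4! - C(5,5)·3!
= 40320 - 25200 + 7200 - 1200 + 120 - 6
= 21234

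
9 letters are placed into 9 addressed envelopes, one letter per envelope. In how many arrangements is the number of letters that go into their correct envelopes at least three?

29143

Sum C(9,i)·!(9-i) for i = 3..9:
  i=3: C(9,3)·!6 = 84·265 = 22260
  i=4: C(9,4)·!5 = 126·44 = 5544
  i=5: C(9,5)·!4 = 126·9 = 1134
  i=6: C(9,6)·!3 = 84·2 = 168
  i=7: C(9,7)·!2 = 36·1 = 36
  i=8: C(9,8)·!1 = 9·0 = 0
  i=9: C(9,9)·!0 = 1·1 = 1
Total = 29143.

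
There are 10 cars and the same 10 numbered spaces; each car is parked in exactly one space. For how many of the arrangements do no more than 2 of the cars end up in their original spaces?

Sum C(10,i)·!(10-i) for i = 0..2:
  i=0: C(10,0)·!10 = 1·1334961 = 1334961
  i=1: C(10,1)·!9 = 10·133496 = 1334960
  i=2: C(10,2)·!8 = 45·14833 = 667485
Total = 3337406.

3337406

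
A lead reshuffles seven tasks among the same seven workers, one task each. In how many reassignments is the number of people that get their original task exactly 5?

21

Pick the 5 fixed positions: C(7,5) = 21 ways.
The remaining 2 must be deranged: !2 = 1.
Total: 21 × 1 = 21.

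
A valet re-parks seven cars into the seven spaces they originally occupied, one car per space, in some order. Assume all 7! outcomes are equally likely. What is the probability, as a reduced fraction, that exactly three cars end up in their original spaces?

Favorable outcomes: C(7,3)·!4 = 35·9 = 315.
Total outcomes: 7! = 5040.
Probability = 315/5040 = 1/16.

1/16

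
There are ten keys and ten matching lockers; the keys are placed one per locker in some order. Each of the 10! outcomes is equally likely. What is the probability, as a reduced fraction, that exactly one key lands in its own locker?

Favorable outcomes: C(10,1)·!9 = 10·133496 = 1334960.
Total outcomes: 10! = 3628800.
Probability = 1334960/3628800 = 16687/45360.

16687/45360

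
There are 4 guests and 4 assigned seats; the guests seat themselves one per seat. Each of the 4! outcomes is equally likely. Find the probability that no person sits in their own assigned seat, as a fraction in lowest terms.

3/8

Favorable outcomes: !4 = 9.
Total outcomes: 4! = 24.
Probability = 9/24 = 3/8.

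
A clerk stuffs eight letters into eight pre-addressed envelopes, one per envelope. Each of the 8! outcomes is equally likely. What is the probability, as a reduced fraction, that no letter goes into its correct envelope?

2119/5760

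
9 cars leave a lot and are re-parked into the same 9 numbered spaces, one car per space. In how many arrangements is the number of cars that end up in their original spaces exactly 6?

Choose which 6 of the 9 are fixed: C(9,6) = 84.
The remaining 3 must be deranged: !3 = 2.
Total: 84 × 2 = 168.

168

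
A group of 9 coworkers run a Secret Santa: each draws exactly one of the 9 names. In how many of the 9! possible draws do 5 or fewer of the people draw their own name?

Sum C(9,i)·!(9-i) for i = 0..5:
  i=0: C(9,0)·!9 = 1·133496 = 133496
  i=1: C(9,1)·!8 = 9·14833 = 133497
  i=2: C(9,2)·!7 = 36·1854 = 66744
  i=3: C(9,3)·!6 = 84·265 = 22260
  i=4: C(9,4)·!5 = 126·44 = 5544
  i=5: C(9,5)·!4 = 126·9 = 1134
Total = 362675.

362675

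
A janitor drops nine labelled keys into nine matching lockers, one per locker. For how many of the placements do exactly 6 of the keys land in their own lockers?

168

Choose which 6 of the 9 are fixed: C(9,6) = 84.
The other 3 form a derangement: !3 = 2.
Total: 84 × 2 = 168.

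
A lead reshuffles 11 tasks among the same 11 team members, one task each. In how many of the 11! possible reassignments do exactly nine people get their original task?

55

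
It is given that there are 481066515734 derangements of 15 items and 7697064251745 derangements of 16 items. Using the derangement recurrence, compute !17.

130850092279664

!17 = (17-1)·(!16 + !15) = 16·(7697064251745 + 481066515734) = 16·8178130767479 = 130850092279664.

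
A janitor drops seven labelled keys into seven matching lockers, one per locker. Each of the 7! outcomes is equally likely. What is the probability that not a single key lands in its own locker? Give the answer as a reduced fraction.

103/280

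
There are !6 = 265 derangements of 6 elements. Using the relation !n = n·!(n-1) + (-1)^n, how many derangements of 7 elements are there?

1854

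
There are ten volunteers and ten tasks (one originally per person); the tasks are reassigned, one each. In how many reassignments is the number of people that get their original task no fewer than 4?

68914

# with exactly i fixed is C(10,i)·!(10-i); sum over i=4..10:
  i=4: C(10,4)·!6 = 210·265 = 55650
  i=5: C(10,5)·!5 = 252·44 = 11088
  i=6: C(10,6)·!4 = 210·9 = 1890
  i=7: C(10,7)·!3 = 120·2 = 240
  i=8: C(10,8)·!2 = 45·1 = 45
  i=9: C(10,9)·!1 = 10·0 = 0
  i=10: C(10,10)·!0 = 1·1 = 1
Total = 68914.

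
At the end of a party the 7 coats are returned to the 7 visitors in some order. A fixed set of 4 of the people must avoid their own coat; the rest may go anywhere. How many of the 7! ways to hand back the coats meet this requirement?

2790

Let A_j be the event that the j-th constrained one is fixed. By inclusion-exclusion over the 4 events:
Σ_{j=0}^{4} (-1)^j C(4,j)(7-j)!
= C(4,0)·7! - C(4,1)·6! + C(4,2)·5! - C(4,3)·4! + C(4,4)·3!
= 5040 - 2880 + 720 - 96 + 6
= 2790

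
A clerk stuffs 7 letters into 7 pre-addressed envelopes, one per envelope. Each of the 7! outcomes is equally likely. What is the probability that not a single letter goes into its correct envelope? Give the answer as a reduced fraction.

Favorable outcomes: !7 = 1854.
Total outcomes: 7! = 5040.
Probability = 1854/5040 = 103/280.

103/280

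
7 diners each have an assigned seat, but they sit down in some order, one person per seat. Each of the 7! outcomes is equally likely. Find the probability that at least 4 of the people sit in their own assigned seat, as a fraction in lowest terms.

23/1260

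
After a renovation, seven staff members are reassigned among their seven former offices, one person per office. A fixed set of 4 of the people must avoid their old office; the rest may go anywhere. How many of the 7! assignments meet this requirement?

Inclusion-exclusion on the 4 forbidden self-matches:
Σ_{j=0}^{4} (-1)^j C(4,j)(7-j)!
= C(4,0)·7! - C(4,1)·6! + C(4,2)·5! - C(4,3)·4! + C(4,4)·3!
= 5040 - 2880 + 720 - 96 + 6
= 2790

2790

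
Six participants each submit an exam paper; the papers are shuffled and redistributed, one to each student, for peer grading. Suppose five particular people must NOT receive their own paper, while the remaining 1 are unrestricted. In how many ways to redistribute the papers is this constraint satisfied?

Let A_j be the event that the j-th constrained one is fixed. By inclusion-exclusion over the 5 events:
Σ_{j=0}^{5} (-1)^j C(5,j)(6-j)!
= C(5,0)·6! - C(5,1)·5! + C(5,2)·4! - C(5,3)·3! + C(5,4)·2! - C(5,5)·1!
= 720 - 600 + 240 - 60 + 10 - 1
= 309

309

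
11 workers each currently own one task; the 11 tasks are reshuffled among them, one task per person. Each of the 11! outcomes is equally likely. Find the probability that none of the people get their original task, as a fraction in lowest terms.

1468457/3991680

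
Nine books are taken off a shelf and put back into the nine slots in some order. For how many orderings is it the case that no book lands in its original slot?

Recurrence: !9 = 9·!8 + (-1)^9.
!9 = 9·14833 - 1 = 133496

133496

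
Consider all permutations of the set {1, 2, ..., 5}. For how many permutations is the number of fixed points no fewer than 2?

Sum C(5,i)·!(5-i) for i = 2..5:
  i=2: C(5,2)·!3 = 10·2 = 20
  i=3: C(5,3)·!2 = 10·1 = 10
  i=4: C(5,4)·!1 = 5·0 = 0
  i=5: C(5,5)·!0 = 1·1 = 1
Total = 31.

31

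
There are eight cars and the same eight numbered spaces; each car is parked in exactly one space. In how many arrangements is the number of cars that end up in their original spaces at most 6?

40319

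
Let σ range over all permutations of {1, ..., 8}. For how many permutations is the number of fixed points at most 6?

40319

Sum C(8,i)·!(8-i) for i = 0..6:
  i=0: C(8,0)·!8 = 1·14833 = 14833
  i=1: C(8,1)·!7 = 8·1854 = 14832
  i=2: C(8,2)·!6 = 28·265 = 7420
  i=3: C(8,3)·!5 = 56·44 = 2464
  i=4: C(8,4)·!4 = 70·9 = 630
  i=5: C(8,5)·!3 = 56·2 = 112
  i=6: C(8,6)·!2 = 28·1 = 28
Total = 40319.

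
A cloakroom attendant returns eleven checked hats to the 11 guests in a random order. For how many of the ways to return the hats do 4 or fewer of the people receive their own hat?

39770686

# with exactly i fixed is C(11,i)·!(11-i); sum over i=0..4:
  i=0: C(11,0)·!11 = 1·14684570 = 14684570
  i=1: C(11,1)·!10 = 11·1334961 = 14684571
  i=2: C(11,2)·!9 = 55·133496 = 7342280
  i=3: C(11,3)·!8 = 165·14833 = 2447445
  i=4: C(11,4)·!7 = 330·1854 = 611820
Total = 39770686.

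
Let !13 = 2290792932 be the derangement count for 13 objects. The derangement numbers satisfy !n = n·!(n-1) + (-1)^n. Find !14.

!14 = 14·2290792932 + 1 = 32071101049.

32071101049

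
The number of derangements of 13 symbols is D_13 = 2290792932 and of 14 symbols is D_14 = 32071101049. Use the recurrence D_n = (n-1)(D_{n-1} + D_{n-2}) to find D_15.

481066515734

D_15 = (15-1)·(D_14 + D_13) = 14·(32071101049 + 2290792932) = 14·34361893981 = 481066515734.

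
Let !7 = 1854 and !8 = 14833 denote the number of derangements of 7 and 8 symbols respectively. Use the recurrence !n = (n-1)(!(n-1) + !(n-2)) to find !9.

!9 = (9-1)·(!8 + !7) = 8·(14833 + 1854) = 8·16687 = 133496.

133496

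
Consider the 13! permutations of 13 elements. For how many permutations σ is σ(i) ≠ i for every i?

2290792932

The number of derangements of 13 is !13 = Σ_{k=0}^{13} (-1)^k·13!/k!
= 13! - 13!/1! + 13!/2! - 13!/3! + 13!/4! - 13!/5! + 13!/6! - 13!/7! + 13!/8! - 13!/9! + 13!/10! - 13!/11! + 13!/12! - 13!/13!
= 6227020800 - 6227020800 + 3113510400 - 1037836800 + 259459200 - 51891840 + 8648640 - 1235520 + 154440 - 17160 + 1716 - 156 + 13 - 1
= 2290792932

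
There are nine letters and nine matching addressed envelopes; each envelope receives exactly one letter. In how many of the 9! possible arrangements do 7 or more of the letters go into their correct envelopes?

37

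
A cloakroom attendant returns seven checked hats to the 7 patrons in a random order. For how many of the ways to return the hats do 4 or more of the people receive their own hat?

92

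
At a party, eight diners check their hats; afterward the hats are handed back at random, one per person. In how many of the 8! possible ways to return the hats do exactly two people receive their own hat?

7420

Choose which 2 of the 8 are fixed: C(8,2) = 28.
The other 6 form a derangement: !6 = 265.
Total: 28 × 265 = 7420.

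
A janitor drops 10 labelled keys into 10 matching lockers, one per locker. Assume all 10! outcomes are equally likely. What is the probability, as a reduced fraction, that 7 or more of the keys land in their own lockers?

Favorable outcomes: Σ_{i≥7} C(10,i)·!(10-i) = 120·2 + 45·1 + 10·0 + 1·1 = 286.
Total outcomes: 10! = 3628800.
Probability = 286/3628800 = 143/1814400.

143/1814400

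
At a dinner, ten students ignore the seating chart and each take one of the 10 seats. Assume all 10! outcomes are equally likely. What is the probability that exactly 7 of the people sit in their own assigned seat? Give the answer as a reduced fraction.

Favorable outcomes: C(10,7)·!3 = 120·2 = 240.
Total outcomes: 10! = 3628800.
Probability = 240/3628800 = 1/15120.

1/15120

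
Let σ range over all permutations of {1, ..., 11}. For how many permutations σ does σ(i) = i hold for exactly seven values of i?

Choose which 7 of the 11 are fixed: C(11,7) = 330.
The remaining 4 must be deranged: !4 = 9.
Total: 330 × 9 = 2970.

2970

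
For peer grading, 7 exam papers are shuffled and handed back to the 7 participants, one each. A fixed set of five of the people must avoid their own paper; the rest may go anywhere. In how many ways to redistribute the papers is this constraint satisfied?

2428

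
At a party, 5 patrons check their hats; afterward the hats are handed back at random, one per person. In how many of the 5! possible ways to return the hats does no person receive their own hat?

The subfactorial !5 = [5!/e] (nearest integer).
5! = 120, and 120/e ≈ 44.15, so !5 = 44.

44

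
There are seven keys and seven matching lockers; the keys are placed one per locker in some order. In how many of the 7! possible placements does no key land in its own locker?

By inclusion-exclusion, !7 = Σ (-1)^k · 7!/k! for k=0..7
= 7! - 7!/1! + 7!/2! - 7!/3! + 7!/4! - 7!/5! + 7!/6! - 7!/7!
= 5040 - 5040 + 2520 - 840 + 210 - 42 + 7 - 1
= 1854

1854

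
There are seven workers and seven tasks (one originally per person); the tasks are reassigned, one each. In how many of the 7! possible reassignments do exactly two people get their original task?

Pick the 2 fixed positions: C(7,2) = 21 ways.
The remaining 5 must be deranged: !5 = 44.
Total: 21 × 44 = 924.

924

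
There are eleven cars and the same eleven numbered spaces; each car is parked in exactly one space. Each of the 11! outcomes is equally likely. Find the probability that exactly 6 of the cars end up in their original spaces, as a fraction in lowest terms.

Favorable outcomes: C(11,6)·!5 = 462·44 = 20328.
Total outcomes: 11! = 39916800.
Probability = 20328/39916800 = 11/21600.

11/21600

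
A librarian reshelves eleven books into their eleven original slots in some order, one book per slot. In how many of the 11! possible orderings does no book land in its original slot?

14684570

Recurrence: !11 = 11·!10 + (-1)^11.
!11 = 11·1334961 - 1 = 14684570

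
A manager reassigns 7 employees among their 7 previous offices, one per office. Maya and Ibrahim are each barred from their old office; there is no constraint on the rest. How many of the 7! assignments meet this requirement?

Inclusion-exclusion on the 2 forbidden self-matches:
Σ_{j=0}^{2} (-1)^j C(2,j)(7-j)!
= C(2,0)·7! - C(2,1)·6! + C(2,2)·5!
= 5040 - 1440 + 120
= 3720

3720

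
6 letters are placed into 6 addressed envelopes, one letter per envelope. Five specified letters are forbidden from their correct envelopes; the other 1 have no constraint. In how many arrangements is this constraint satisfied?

Inclusion-exclusion on the 5 forbidden self-matches:
Σ_{j=0}^{5} (-1)^j C(5,j)(6-j)!
= C(5,0)·6! - C(5,1)·5! + C(5,2)·4! - C(5,3)·3! + C(5,4)·2! - C(5,5)·1!
= 720 - 600 + 240 - 60 + 10 - 1
= 309

309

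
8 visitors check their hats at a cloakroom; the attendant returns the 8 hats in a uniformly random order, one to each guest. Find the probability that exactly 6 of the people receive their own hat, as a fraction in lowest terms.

1/1440

Favorable outcomes: C(8,6)·!2 = 28·1 = 28.
Total outcomes: 8! = 40320.
Probability = 28/40320 = 1/1440.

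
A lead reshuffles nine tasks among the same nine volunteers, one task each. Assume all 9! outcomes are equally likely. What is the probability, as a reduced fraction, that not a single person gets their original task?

Favorable outcomes: !9 = 133496.
Total outcomes: 9! = 362880.
Probability = 133496/362880 = 16687/45360.

16687/45360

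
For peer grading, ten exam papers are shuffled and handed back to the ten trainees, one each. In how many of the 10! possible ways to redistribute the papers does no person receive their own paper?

1334961

By inclusion-exclusion, !10 = Σ (-1)^k · 10!/k! for k=0..10
= 10! - 10!/1! + 10!/2! - 10!/3! + 10!/4! - 10!/5! + 10!/6! - 10!/7! + 10!/8! - 10!/9! + 10!/10!
= 3628800 - 3628800 + 1814400 - 604800 + 151200 - 30240 + 5040 - 720 + 90 - 10 + 1
= 1334961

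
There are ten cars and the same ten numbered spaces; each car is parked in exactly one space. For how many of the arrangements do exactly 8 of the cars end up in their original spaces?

45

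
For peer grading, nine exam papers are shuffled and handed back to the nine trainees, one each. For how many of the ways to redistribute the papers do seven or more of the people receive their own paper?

# with exactly i fixed is C(9,i)·!(9-i); sum over i=7..9:
  i=7: C(9,7)·!2 = 36·1 = 36
  i=8: C(9,8)·!1 = 9·0 = 0
  i=9: C(9,9)·!0 = 1·1 = 1
Total = 37.

37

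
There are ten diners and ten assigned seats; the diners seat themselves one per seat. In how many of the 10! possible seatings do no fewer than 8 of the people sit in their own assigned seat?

Sum C(10,i)·!(10-i) for i = 8..10:
  i=8: C(10,8)·!2 = 45·1 = 45
  i=9: C(10,9)·!1 = 10·0 = 0
  i=10: C(10,10)·!0 = 1·1 = 1
Total = 46.

46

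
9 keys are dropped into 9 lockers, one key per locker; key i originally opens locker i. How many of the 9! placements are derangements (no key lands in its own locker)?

The number of derangements of 9 is !9 = Σ_{k=0}^{9} (-1)^k·9!/k!
= 9! - 9!/1! + 9!/2! - 9!/3! + 9!/4! - 9!/5! + 9!/6! - 9!/7! + 9!/8! - 9!/9!
= 362880 - 362880 + 181440 - 60480 + 15120 - 3024 + 504 - 72 + 9 - 1
= 133496

133496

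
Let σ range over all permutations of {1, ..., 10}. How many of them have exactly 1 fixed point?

1334960

Pick the single fixed position: C(10,1) = 10 ways.
The other 9 form a derangement: !9 = 133496.
Total: 10 × 133496 = 1334960.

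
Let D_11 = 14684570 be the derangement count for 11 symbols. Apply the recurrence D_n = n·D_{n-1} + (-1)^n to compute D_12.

176214841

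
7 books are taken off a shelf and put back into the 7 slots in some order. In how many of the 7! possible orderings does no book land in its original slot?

1854

The number of derangements of 7 is !7 = Σ_{k=0}^{7} (-1)^k·7!/k!
= 7! - 7!/1! + 7!/2! - 7!/3! + 7!/4! - 7!/5! + 7!/6! - 7!/7!
= 5040 - 5040 + 2520 - 840 + 210 - 42 + 7 - 1
= 1854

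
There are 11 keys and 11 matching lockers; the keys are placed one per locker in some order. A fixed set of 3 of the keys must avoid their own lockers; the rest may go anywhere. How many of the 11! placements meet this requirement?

30078720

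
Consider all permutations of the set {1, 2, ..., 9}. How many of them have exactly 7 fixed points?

Choose which 7 of the 9 are fixed: C(9,7) = 36.
The remaining 2 must be deranged: !2 = 1.
Total: 36 × 1 = 36.

36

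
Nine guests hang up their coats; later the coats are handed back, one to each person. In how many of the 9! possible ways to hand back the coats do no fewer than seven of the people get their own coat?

Sum C(9,i)·!(9-i) for i = 7..9:
  i=7: C(9,7)·!2 = 36·1 = 36
  i=8: C(9,8)·!1 = 9·0 = 0
  i=9: C(9,9)·!0 = 1·1 = 1
Total = 37.

37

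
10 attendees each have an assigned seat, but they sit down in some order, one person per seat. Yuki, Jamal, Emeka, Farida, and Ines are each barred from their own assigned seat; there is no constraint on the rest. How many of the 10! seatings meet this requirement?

Let A_j be the event that the j-th constrained one is fixed. By inclusion-exclusion over the 5 events:
Σ_{j=0}^{5} (-1)^j C(5,j)(10-j)!
= C(5,0)·10! - C(5,1)·9! + C(5,2)·8! - C(5,3)·7! + C(5,4)·6! - C(5,5)·5!
= 3628800 - 1814400 + 403200 - 50400 + 3600 - 120
= 2170680

2170680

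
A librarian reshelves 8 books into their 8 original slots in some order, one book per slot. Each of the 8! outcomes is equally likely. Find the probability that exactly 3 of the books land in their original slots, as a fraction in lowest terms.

Favorable outcomes: C(8,3)·!5 = 56·44 = 2464.
Total outcomes: 8! = 40320.
Probability = 2464/40320 = 11/180.

11/180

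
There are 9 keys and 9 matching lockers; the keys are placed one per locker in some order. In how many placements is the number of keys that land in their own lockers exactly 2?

66744

Pick the 2 fixed positions: C(9,2) = 36 ways.
The other 7 form a derangement: !7 = 1854.
Total: 36 × 1854 = 66744.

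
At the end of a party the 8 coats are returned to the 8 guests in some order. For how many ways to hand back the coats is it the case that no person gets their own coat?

14833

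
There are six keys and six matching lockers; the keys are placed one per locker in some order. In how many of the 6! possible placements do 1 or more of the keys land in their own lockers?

455

Sum C(6,i)·!(6-i) for i = 1..6:
  i=1: C(6,1)·!5 = 6·44 = 264
  i=2: C(6,2)·!4 = 15·9 = 135
  i=3: C(6,3)·!3 = 20·2 = 40
  i=4: C(6,4)·!2 = 15·1 = 15
  i=5: C(6,5)·!1 = 6·0 = 0
  i=6: C(6,6)·!0 = 1·1 = 1
Total = 455.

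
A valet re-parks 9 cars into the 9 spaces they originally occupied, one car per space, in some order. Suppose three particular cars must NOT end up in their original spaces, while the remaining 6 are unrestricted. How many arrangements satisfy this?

Inclusion-exclusion on the 3 forbidden self-matches:
Σ_{j=0}^{3} (-1)^j C(3,j)(9-j)!
= C(3,0)·9! - C(3,1)·8! + C(3,2)·7! - C(3,3)·6!
= 362880 - 120960 + 15120 - 720
= 256320

256320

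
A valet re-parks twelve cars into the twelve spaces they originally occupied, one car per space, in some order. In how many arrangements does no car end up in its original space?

176214841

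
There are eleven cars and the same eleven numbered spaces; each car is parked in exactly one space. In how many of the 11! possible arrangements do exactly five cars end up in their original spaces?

Choose which 5 of the 11 are fixed: C(11,5) = 462.
The other 6 form a derangement: !6 = 265.
Total: 462 × 265 = 122430.

122430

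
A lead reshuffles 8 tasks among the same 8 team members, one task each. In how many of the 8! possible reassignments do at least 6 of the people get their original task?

# with exactly i fixed is C(8,i)·!(8-i); sum over i=6..8:
  i=6: C(8,6)·!2 = 28·1 = 28
  i=7: C(8,7)·!1 = 8·0 = 0
  i=8: C(8,8)·!0 = 1·1 = 1
Total = 29.

29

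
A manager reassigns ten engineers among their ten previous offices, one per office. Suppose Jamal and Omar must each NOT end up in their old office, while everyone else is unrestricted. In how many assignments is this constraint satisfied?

2943360

Inclusion-exclusion on the 2 forbidden self-matches:
Σ_{j=0}^{2} (-1)^j C(2,j)(10-j)!
= C(2,0)·10! - C(2,1)·9! + C(2,2)·8!
= 3628800 - 725760 + 40320
= 2943360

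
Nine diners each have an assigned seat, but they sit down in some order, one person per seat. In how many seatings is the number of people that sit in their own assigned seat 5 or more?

1339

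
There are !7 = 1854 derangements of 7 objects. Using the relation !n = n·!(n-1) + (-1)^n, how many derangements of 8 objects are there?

14833

!8 = 8·1854 + 1 = 14833.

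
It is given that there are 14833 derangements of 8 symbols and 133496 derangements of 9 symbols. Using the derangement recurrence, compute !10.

1334961

!10 = (10-1)·(!9 + !8) = 9·(133496 + 14833) = 9·148329 = 1334961.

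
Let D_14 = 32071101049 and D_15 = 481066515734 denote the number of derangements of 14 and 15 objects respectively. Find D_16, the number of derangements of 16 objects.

D_16 = (16-1)·(D_15 + D_14) = 15·(481066515734 + 32071101049) = 15·513137616783 = 7697064251745.

7697064251745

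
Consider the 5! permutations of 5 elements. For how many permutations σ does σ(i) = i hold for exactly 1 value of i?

45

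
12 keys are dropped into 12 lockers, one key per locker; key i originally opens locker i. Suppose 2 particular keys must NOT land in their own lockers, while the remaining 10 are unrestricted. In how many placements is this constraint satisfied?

Inclusion-exclusion on the 2 forbidden self-matches:
Σ_{j=0}^{2} (-1)^j C(2,j)(12-j)!
= C(2,0)·12! - C(2,1)·11! + C(2,2)·10!
= 479001600 - 79833600 + 3628800
= 402796800

402796800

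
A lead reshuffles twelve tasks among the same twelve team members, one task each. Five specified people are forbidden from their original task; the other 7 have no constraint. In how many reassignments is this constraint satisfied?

312273360

Let A_j be the event that the j-th constrained one is fixed. By inclusion-exclusion over the 5 events:
Σ_{j=0}^{5} (-1)^j C(5,j)(12-j)!
= C(5,0)·12! - C(5,1)·11! + C(5,2)·10! - C(5,3)·9! + C(5,4)·8! - C(5,5)·7!
= 479001600 - 199584000 + 36288000 - 3628800 + 201600 - 5040
= 312273360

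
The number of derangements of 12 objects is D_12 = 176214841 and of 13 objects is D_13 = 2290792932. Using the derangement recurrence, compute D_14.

D_14 = (14-1)·(D_13 + D_12) = 13·(2290792932 + 176214841) = 13·2467007773 = 32071101049.

32071101049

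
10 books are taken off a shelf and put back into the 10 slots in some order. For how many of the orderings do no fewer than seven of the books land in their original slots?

286

Sum C(10,i)·!(10-i) for i = 7..10:
  i=7: C(10,7)·!3 = 120·2 = 240
  i=8: C(10,8)·!2 = 45·1 = 45
  i=9: C(10,9)·!1 = 10·0 = 0
  i=10: C(10,10)·!0 = 1·1 = 1
Total = 286.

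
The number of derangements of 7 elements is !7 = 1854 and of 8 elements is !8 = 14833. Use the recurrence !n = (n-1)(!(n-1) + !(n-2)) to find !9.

133496

!9 = (9-1)·(!8 + !7) = 8·(14833 + 1854) = 8·16687 = 133496.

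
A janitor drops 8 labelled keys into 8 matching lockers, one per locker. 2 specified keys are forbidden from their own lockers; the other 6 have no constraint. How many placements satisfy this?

30960

Inclusion-exclusion on the 2 forbidden self-matches:
Σ_{j=0}^{2} (-1)^j C(2,j)(8-j)!
= C(2,0)·8! - C(2,1)·7! + C(2,2)·6!
= 40320 - 10080 + 720
= 30960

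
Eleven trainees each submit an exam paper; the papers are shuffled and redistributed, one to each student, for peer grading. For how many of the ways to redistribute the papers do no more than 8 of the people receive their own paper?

# with exactly i fixed is C(11,i)·!(11-i); sum over i=0..8:
  i=0: C(11,0)·!11 = 1·14684570 = 14684570
  i=1: C(11,1)·!10 = 11·1334961 = 14684571
  i=2: C(11,2)·!9 = 55·133496 = 7342280
  i=3: C(11,3)·!8 = 165·14833 = 2447445
  i=4: C(11,4)·!7 = 330·1854 = 611820
  i=5: C(11,5)·!6 = 462·265 = 122430
  i=6: C(11,6)·!5 = 462·44 = 20328
  i=7: C(11,7)·!4 = 330·9 = 2970
  i=8: C(11,8)·!3 = 165·2 = 330
Total = 39916744.

39916744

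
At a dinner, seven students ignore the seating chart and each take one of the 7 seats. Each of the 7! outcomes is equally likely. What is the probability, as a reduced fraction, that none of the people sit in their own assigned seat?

Favorable outcomes: !7 = 1854.
Total outcomes: 7! = 5040.
Probability = 1854/5040 = 103/280.

103/280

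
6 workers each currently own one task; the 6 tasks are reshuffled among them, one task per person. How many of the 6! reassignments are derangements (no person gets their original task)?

!6 = 6! · Σ_{k=0}^{6} (-1)^k/k!
= 6! - 6!/1! + 6!/2! - 6!/3! + 6!/4! - 6!/5! + 6!/6!
= 720 - 720 + 360 - 120 + 30 - 6 + 1
= 265

265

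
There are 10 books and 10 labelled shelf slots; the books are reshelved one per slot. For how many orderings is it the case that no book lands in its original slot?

1334961

Recurrence: !10 = 10·!9 + (-1)^10.
!10 = 10·133496 + 1 = 1334961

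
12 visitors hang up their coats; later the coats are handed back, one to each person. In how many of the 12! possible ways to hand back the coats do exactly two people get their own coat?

Choose which 2 of the 12 are fixed: C(12,2) = 66.
The remaining 10 must be deranged: !10 = 1334961.
Total: 66 × 1334961 = 88107426.

88107426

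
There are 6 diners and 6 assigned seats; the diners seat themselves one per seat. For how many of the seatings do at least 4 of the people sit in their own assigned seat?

16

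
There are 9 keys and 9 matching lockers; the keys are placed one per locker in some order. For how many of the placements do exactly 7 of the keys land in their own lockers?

Choose which 7 of the 9 are fixed: C(9,7) = 36.
The remaining 2 must be deranged: !2 = 1.
Total: 36 × 1 = 36.

36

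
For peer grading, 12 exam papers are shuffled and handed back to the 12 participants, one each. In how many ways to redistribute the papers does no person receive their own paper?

176214841

Use !n = n·!(n-1) + (-1)^n.
!12 = 12·14684570 + 1 = 176214841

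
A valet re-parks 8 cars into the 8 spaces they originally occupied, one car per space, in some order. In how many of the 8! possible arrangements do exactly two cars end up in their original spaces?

7420

Pick the 2 fixed positions: C(8,2) = 28 ways.
The other 6 form a derangement: !6 = 265.
Total: 28 × 265 = 7420.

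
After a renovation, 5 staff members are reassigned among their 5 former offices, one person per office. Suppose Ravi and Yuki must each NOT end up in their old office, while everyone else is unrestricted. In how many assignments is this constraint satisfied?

Inclusion-exclusion on the 2 forbidden self-matches:
Σ_{j=0}^{2} (-1)^j C(2,j)(5-j)!
= C(2,0)·5! - C(2,1)·4! + C(2,2)·3!
= 120 - 48 + 6
= 78

78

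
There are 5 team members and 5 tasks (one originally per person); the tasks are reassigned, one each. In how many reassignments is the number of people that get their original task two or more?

31

# with exactly i fixed is C(5,i)·!(5-i); sum over i=2..5:
  i=2: C(5,2)·!3 = 10·2 = 20
  i=3: C(5,3)·!2 = 10·1 = 10
  i=4: C(5,4)·!1 = 5·0 = 0
  i=5: C(5,5)·!0 = 1·1 = 1
Total = 31.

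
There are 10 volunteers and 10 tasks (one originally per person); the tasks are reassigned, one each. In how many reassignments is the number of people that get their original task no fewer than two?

958879

# with exactly i fixed is C(10,i)·!(10-i); sum over i=2..10:
  i=2: C(10,2)·!8 = 45·14833 = 667485
  i=3: C(10,3)·!7 = 120·1854 = 222480
  i=4: C(10,4)·!6 = 210·265 = 55650
  i=5: C(10,5)·!5 = 252·44 = 11088
  i=6: C(10,6)·!4 = 210·9 = 1890
  i=7: C(10,7)·!3 = 120·2 = 240
  i=8: C(10,8)·!2 = 45·1 = 45
  i=9: C(10,9)·!1 = 10·0 = 0
  i=10: C(10,10)·!0 = 1·1 = 1
Total = 958879.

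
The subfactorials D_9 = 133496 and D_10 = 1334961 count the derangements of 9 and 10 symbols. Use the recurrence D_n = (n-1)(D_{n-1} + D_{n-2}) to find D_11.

14684570

D_11 = (11-1)·(D_10 + D_9) = 10·(1334961 + 133496) = 10·1468457 = 14684570.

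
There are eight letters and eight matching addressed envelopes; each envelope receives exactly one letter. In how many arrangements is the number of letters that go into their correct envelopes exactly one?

Pick the single fixed position: C(8,1) = 8 ways.
The remaining 7 must be deranged: !7 = 1854.
Total: 8 × 1854 = 14832.

14832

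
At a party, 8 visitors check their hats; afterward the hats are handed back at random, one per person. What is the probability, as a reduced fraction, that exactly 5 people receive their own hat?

Favorable outcomes: C(8,5)·!3 = 56·2 = 112.
Total outcomes: 8! = 40320.
Probability = 112/40320 = 1/360.

1/360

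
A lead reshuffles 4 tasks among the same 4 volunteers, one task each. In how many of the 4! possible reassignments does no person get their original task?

The number of derangements of 4 is !4 = Σ_{k=0}^{4} (-1)^k·4!/k!
= 4! - 4!/1! + 4!/2! - 4!/3! + 4!/4!
= 24 - 24 + 12 - 4 + 1
= 9

9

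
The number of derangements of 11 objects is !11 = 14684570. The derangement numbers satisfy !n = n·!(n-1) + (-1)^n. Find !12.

176214841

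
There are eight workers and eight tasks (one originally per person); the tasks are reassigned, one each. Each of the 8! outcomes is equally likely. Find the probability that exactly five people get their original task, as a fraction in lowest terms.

1/360

Favorable outcomes: C(8,5)·!3 = 56·2 = 112.
Total outcomes: 8! = 40320.
Probability = 112/40320 = 1/360.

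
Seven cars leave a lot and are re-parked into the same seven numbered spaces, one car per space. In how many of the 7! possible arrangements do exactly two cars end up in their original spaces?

924

Pick the 2 fixed positions: C(7,2) = 21 ways.
The other 5 form a derangement: !5 = 44.
Total: 21 × 44 = 924.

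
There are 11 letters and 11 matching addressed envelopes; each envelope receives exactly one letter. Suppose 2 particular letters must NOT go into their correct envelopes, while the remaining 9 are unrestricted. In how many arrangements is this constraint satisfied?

Inclusion-exclusion on the 2 forbidden self-matches:
Σ_{j=0}^{2} (-1)^j C(2,j)(11-j)!
= C(2,0)·11! - C(2,1)·10! + C(2,2)·9!
= 39916800 - 7257600 + 362880
= 33022080

33022080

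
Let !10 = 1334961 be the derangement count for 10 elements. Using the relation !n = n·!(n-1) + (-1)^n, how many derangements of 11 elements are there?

14684570

!11 = 11·1334961 - 1 = 14684570.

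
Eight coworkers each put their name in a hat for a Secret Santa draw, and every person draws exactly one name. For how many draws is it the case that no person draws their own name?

14833

!8 is the nearest integer to 8!/e.
8! = 40320, and 40320/e ≈ 14832.90, so !8 = 14833.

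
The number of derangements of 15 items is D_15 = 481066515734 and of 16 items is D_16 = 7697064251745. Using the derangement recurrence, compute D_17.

130850092279664

D_17 = (17-1)·(D_16 + D_15) = 16·(7697064251745 + 481066515734) = 16·8178130767479 = 130850092279664.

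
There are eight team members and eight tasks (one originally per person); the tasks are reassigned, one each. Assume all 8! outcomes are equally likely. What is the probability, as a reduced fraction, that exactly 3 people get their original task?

11/180

Favorable outcomes: C(8,3)·!5 = 56·44 = 2464.
Total outcomes: 8! = 40320.
Probability = 2464/40320 = 11/180.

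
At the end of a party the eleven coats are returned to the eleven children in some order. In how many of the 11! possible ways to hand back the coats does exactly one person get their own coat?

14684571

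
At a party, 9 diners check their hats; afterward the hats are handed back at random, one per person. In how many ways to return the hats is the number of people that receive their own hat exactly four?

5544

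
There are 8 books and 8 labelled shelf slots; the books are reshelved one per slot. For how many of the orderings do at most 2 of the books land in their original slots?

Sum C(8,i)·!(8-i) for i = 0..2:
  i=0: C(8,0)·!8 = 1·14833 = 14833
  i=1: C(8,1)·!7 = 8·1854 = 14832
  i=2: C(8,2)·!6 = 28·265 = 7420
Total = 37085.

37085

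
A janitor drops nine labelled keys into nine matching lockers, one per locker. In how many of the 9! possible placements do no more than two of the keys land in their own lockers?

333737

# with exactly i fixed is C(9,i)·!(9-i); sum over i=0..2:
  i=0: C(9,0)·!9 = 1·133496 = 133496
  i=1: C(9,1)·!8 = 9·14833 = 133497
  i=2: C(9,2)·!7 = 36·1854 = 66744
Total = 333737.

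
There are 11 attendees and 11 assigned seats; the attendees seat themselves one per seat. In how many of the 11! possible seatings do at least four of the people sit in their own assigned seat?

# with exactly i fixed is C(11,i)·!(11-i); sum over i=4..11:
  i=4: C(11,4)·!7 = 330·1854 = 611820
  i=5: C(11,5)·!6 = 462·265 = 122430
  i=6: C(11,6)·!5 = 462·44 = 20328
  i=7: C(11,7)·!4 = 330·9 = 2970
  i=8: C(11,8)·!3 = 165·2 = 330
  i=9: C(11,9)·!2 = 55·1 = 55
  i=10: C(11,10)·!1 = 11·0 = 0
  i=11: C(11,11)·!0 = 1·1 = 1
Total = 757934.

757934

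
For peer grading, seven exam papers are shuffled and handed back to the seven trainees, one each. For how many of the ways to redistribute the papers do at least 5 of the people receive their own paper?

# with exactly i fixed is C(7,i)·!(7-i); sum over i=5..7:
  i=5: C(7,5)·!2 = 21·1 = 21
  i=6: C(7,6)·!1 = 7·0 = 0
  i=7: C(7,7)·!0 = 1·1 = 1
Total = 22.

22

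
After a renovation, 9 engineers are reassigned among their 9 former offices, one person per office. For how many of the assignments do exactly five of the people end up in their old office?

Choose which 5 of the 9 are fixed: C(9,5) = 126.
The remaining 4 must be deranged: !4 = 9.
Total: 126 × 9 = 1134.

1134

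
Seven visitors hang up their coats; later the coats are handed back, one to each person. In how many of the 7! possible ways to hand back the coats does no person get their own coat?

1854

Use !n = n·!(n-1) + (-1)^n.
!7 = 7·265 - 1 = 1854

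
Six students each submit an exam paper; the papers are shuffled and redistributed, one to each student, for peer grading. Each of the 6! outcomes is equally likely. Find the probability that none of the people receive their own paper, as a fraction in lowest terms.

53/144

Favorable outcomes: !6 = 265.
Total outcomes: 6! = 720.
Probability = 265/720 = 53/144.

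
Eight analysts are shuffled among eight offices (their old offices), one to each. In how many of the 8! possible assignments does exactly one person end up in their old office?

14832

Pick the single fixed position: C(8,1) = 8 ways.
The other 7 form a derangement: !7 = 1854.
Total: 8 × 1854 = 14832.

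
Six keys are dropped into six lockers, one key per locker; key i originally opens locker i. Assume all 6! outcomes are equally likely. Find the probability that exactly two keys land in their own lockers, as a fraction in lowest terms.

3/16

Favorable outcomes: C(6,2)·!4 = 15·9 = 135.
Total outcomes: 6! = 720.
Probability = 135/720 = 3/16.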